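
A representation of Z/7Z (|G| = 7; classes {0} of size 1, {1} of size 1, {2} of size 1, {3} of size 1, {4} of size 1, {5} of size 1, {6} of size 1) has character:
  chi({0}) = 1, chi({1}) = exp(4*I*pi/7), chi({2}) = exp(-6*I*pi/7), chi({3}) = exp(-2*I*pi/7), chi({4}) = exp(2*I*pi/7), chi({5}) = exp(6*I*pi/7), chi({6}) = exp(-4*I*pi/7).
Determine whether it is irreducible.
Irreducible: <chi, chi> = 1.

Justification: <chi, chi> = (1/|G|) sum_C |C| * |chi(C)|^2 = (1/7)[1*|1|^2 + 1*|exp(4*I*pi/7)|^2 + 1*|exp(-6*I*pi/7)|^2 + 1*|exp(-2*I*pi/7)|^2 + 1*|exp(2*I*pi/7)|^2 + 1*|exp(6*I*pi/7)|^2 + 1*|exp(-4*I*pi/7)|^2]
  = (1/7)[(1) + (1) + (1) + (1) + (1) + (1) + (1)] = 7/7 = 1.
(Exp terms are combined using exp(i*s)*conj(exp(i*t)) = exp(i*(s-t)), and sums of them are collapsed using the identity that for every m > 1 the m distinct m-th roots of unity sum to 0, e.g. 1 + exp(2*I*pi/3) + exp(-2*I*pi/3) = 0.)
A character is irreducible iff <chi, chi> = 1, so this representation is irreducible.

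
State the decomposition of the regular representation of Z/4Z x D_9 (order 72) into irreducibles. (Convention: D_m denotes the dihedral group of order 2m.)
Each irreducible V_i of dimension d_i appears with multiplicity d_i, i.e. rho_reg = (direct sum over all irreducibles V_i) d_i V_i. The irreducible dimensions for Z/4Z x D_9 are 1, 1, 1, 1, 1, 1, 1, 1, 2, 2, 2, 2, 2, 2, 2, 2, 2, 2, 2, 2, 2, 2, 2, 2: 8 irreducibles of dimension 1, each with multiplicity 1; 16 irreducibles of dimension 2, each with multiplicity 2. Total dimension 8*1*1 + 16*2*2 = 72 = |G|.

Explanation: General theorem: in the regular representation of a finite group G, each irreducible appears with multiplicity equal to its dimension. Check: dim(rho_reg) = sum d_i^2 = 1 + 1 + 1 + 1 + 1 + 1 + 1 + 1 + 4 + 4 + 4 + 4 + 4 + 4 + 4 + 4 + 4 + 4 + 4 + 4 + 4 + 4 + 4 + 4 = 72 = |G|.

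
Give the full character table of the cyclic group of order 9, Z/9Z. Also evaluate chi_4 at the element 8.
Character table of Z/9Z (irreps indexed chi_0,...,chi_8 with chi_k(m) = zeta_9^(k*m), zeta_9 = exp(2*pi*i/9)):
  irrep \ class  {0} (size 1)  {1} (size 1)    {2} (size 1)    {3} (size 1)    {4} (size 1)    {5} (size 1)    {6} (size 1)    {7} (size 1)    {8} (size 1)  
  chi_0          1             1               1               1               1               1               1               1               1             
  chi_1          1             exp(2*I*pi/9)   exp(4*I*pi/9)   exp(2*I*pi/3)   exp(8*I*pi/9)   exp(-8*I*pi/9)  exp(-2*I*pi/3)  exp(-4*I*pi/9)  exp(-2*I*pi/9)
  chi_2          1             exp(4*I*pi/9)   exp(8*I*pi/9)   exp(-2*I*pi/3)  exp(-2*I*pi/9)  exp(2*I*pi/9)   exp(2*I*pi/3)   exp(-8*I*pi/9)  exp(-4*I*pi/9)
  chi_3          1             exp(2*I*pi/3)   exp(-2*I*pi/3)  1               exp(2*I*pi/3)   exp(-2*I*pi/3)  1               exp(2*I*pi/3)   exp(-2*I*pi/3)
  chi_4          1             exp(8*I*pi/9)   exp(-2*I*pi/9)  exp(2*I*pi/3)   exp(-4*I*pi/9)  exp(4*I*pi/9)   exp(-2*I*pi/3)  exp(2*I*pi/9)   exp(-8*I*pi/9)
  chi_5          1             exp(-8*I*pi/9)  exp(2*I*pi/9)   exp(-2*I*pi/3)  exp(4*I*pi/9)   exp(-4*I*pi/9)  exp(2*I*pi/3)   exp(-2*I*pi/9)  exp(8*I*pi/9) 
  chi_6          1             exp(-2*I*pi/3)  exp(2*I*pi/3)   1               exp(-2*I*pi/3)  exp(2*I*pi/3)   1               exp(-2*I*pi/3)  exp(2*I*pi/3) 
  chi_7          1             exp(-4*I*pi/9)  exp(-8*I*pi/9)  exp(2*I*pi/3)   exp(2*I*pi/9)   exp(-2*I*pi/9)  exp(-2*I*pi/3)  exp(8*I*pi/9)   exp(4*I*pi/9) 
  chi_8          1             exp(-2*I*pi/9)  exp(-4*I*pi/9)  exp(-2*I*pi/3)  exp(-8*I*pi/9)  exp(8*I*pi/9)   exp(2*I*pi/3)   exp(4*I*pi/9)   exp(2*I*pi/9) 

Spot check: chi_4(8) = zeta_9^(4*8) = zeta_9^32 = exp(-8*I*pi/9).

Derivation: Z/9Z is abelian, so all 9 irreducible complex representations are 1-dimensional. They are given by chi_k(m) = zeta_9^(k*m) for k = 0,...,8. Row orthogonality: sum_m chi_k(m) conj(chi_l(m)) = 9 * [k = l].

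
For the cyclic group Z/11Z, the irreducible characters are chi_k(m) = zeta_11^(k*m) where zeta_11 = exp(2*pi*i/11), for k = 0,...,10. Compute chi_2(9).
chi_2(9) = zeta_11^18 = exp(-8*I*pi/11)

Solution. chi_2(9) = zeta_11^(2*9) = zeta_11^18. Since zeta_11^11 = 1, this equals zeta_11^7 = exp(2*pi*i*7/11) = exp(-8*I*pi/11).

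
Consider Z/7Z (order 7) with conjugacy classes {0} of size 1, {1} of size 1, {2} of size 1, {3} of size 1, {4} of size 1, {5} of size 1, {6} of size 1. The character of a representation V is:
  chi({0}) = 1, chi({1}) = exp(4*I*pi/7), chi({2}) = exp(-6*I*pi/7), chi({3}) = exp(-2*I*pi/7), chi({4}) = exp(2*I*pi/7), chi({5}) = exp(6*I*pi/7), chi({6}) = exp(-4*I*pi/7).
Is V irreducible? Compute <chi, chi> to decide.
Irreducible: <chi, chi> = 1.

Why: <chi, chi> = (1/|G|) sum_C |C| * |chi(C)|^2 = (1/7)[1*|1|^2 + 1*|exp(4*I*pi/7)|^2 + 1*|exp(-6*I*pi/7)|^2 + 1*|exp(-2*I*pi/7)|^2 + 1*|exp(2*I*pi/7)|^2 + 1*|exp(6*I*pi/7)|^2 + 1*|exp(-4*I*pi/7)|^2]
  = (1/7)[(1) + (1) + (1) + (1) + (1) + (1) + (1)] = 7/7 = 1.
(Exp terms are combined using exp(i*s)*conj(exp(i*t)) = exp(i*(s-t)), and sums of them are collapsed using the identity that for every m > 1 the m distinct m-th roots of unity sum to 0, e.g. 1 + exp(2*I*pi/3) + exp(-2*I*pi/3) = 0.)
A character is irreducible iff <chi, chi> = 1, so this representation is irreducible.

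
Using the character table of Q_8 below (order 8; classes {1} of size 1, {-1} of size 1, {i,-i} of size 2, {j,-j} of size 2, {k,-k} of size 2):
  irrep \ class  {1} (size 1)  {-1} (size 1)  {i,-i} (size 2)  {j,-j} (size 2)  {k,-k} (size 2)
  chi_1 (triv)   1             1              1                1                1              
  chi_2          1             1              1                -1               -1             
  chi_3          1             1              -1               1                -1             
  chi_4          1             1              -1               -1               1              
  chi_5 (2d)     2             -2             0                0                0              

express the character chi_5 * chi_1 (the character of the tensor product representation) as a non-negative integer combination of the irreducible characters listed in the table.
chi_5 tensor chi_1 = chi_5 (all other irreducibles have multiplicity 0).

Solution. The character of a tensor product is the pointwise product (chi_5 * chi_1)(C) = chi_5(C) * chi_1(C):
  {1}: (2)*(1), {-1}: (-2)*(1), {i,-i}: (0)*(1), {j,-j}: (0)*(1), {k,-k}: (0)*(1)
so (chi_5 * chi_1) takes values
  {1} -> 2, {-1} -> -2, {i,-i} -> 0, {j,-j} -> 0, {k,-k} -> 0.
Now take the inner product of this character with each irreducible chi from the table, <chi_5*chi_1, chi> = (1/8) sum_C |C| (chi_5*chi_1)(C) conj(chi(C)):
  <chi_5*chi_1, chi_1> = (1/8)[1*(2)*conj(1) + 1*(-2)*conj(1) + 2*(0)*conj(1) + 2*(0)*conj(1) + 2*(0)*conj(1)]
      = (1/8)[(2) + (-2) + (0) + (0) + (0)] = 0/8 = 0
  <chi_5*chi_1, chi_2> = (1/8)[1*(2)*conj(1) + 1*(-2)*conj(1) + 2*(0)*conj(1) + 2*(0)*conj(-1) + 2*(0)*conj(-1)]
      = (1/8)[(2) + (-2) + (0) + (0) + (0)] = 0/8 = 0
  <chi_5*chi_1, chi_3> = (1/8)[1*(2)*conj(1) + 1*(-2)*conj(1) + 2*(0)*conj(-1) + 2*(0)*conj(1) + 2*(0)*conj(-1)]
      = (1/8)[(2) + (-2) + (0) + (0) + (0)] = 0/8 = 0
  <chi_5*chi_1, chi_4> = (1/8)[1*(2)*conj(1) + 1*(-2)*conj(1) + 2*(0)*conj(-1) + 2*(0)*conj(-1) + 2*(0)*conj(1)]
      = (1/8)[(2) + (-2) + (0) + (0) + (0)] = 0/8 = 0
  <chi_5*chi_1, chi_5> = (1/8)[1*(2)*conj(2) + 1*(-2)*conj(-2) + 2*(0)*conj(0) + 2*(0)*conj(0) + 2*(0)*conj(0)]
      = (1/8)[(4) + (4) + (0) + (0) + (0)] = 8/8 = 1
Hence the multiplicities are chi_5: 1. Dimension check: dim(chi_5)*dim(chi_1) = 2*1 = 2 and sum (mult * dim) = 1*2 = 2.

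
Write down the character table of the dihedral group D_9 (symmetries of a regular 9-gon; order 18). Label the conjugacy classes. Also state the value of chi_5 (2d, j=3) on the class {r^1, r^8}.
Conjugacy classes: {e} of size 1, {r^1, r^8} of size 2, {r^2, r^7} of size 2, {r^3, r^6} of size 2, {r^4, r^5} of size 2, {s, sr, ..., sr^8} of size 9.
Character table:
  irrep \ class              {e} (size 1)  {r^1, r^8} (size 2)  {r^2, r^7} (size 2)  {r^3, r^6} (size 2)  {r^4, r^5} (size 2)  {s, sr, ..., sr^8} (size 9)
  chi_1 (triv)               1             1                    1                    1                    1                    1                          
  chi_2 (sign: r->1, s->-1)  1             1                    1                    1                    1                    -1                         
  chi_3 (2d, j=1)            2             2*cos(2*pi/9)        2*cos(4*pi/9)        -1                   -2*cos(pi/9)         0                          
  chi_4 (2d, j=2)            2             2*cos(4*pi/9)        -2*cos(pi/9)         -1                   2*cos(2*pi/9)        0                          
  chi_5 (2d, j=3)            2             -1                   -1                   2                    -1                   0                          
  chi_6 (2d, j=4)            2             -2*cos(pi/9)         2*cos(2*pi/9)        -1                   2*cos(4*pi/9)        0                          

Spot check: chi_5 (2d, j=3) on {r^1, r^8} = -1.

Justification: D_9 has order 2*9 = 18 with 6 conjugacy classes, hence 6 irreducibles. Sum of squared dims 1 + 1 + 4 + 4 + 4 + 4 = 18 = |G|. Linear characters come from the abelianisation; the 2-dimensional irreps have character r^k -> 2*cos(2*pi*j*k/9), reflections -> 0.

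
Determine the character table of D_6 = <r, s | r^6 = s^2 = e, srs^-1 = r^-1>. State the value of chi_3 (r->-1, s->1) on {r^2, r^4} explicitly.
Conjugacy classes: {e} of size 1, {r^3} of size 1, {r^1, r^5} of size 2, {r^2, r^4} of size 2, {s, sr^2, ...} of size 3, {sr, sr^3, ...} of size 3.
Character table:
  irrep \ class              {e} (size 1)  {r^3} (size 1)  {r^1, r^5} (size 2)  {r^2, r^4} (size 2)  {s, sr^2, ...} (size 3)  {sr, sr^3, ...} (size 3)
  chi_1 (triv)               1             1               1                    1                    1                        1                       
  chi_2 (sign: r->1, s->-1)  1             1               1                    1                    -1                       -1                      
  chi_3 (r->-1, s->1)        1             -1              -1                   1                    1                        -1                      
  chi_4 (r->-1, s->-1)       1             -1              -1                   1                    -1                       1                       
  chi_5 (2d, j=1)            2             -2              1                    -1                   0                        0                       
  chi_6 (2d, j=2)            2             2               -1                   -1                   0                        0                       

Spot check: chi_3 (r->-1, s->1) on {r^2, r^4} = 1.

Justification: D_6 has order 2*6 = 12 with 6 conjugacy classes, hence 6 irreducibles. Sum of squared dims 1 + 1 + 1 + 1 + 4 + 4 = 12 = |G|. Linear characters come from the abelianisation; the 2-dimensional irreps have character r^k -> 2*cos(2*pi*j*k/6), reflections -> 0.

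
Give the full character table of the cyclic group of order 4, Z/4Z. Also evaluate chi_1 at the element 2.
Character table of Z/4Z (irreps indexed chi_0,...,chi_3 with chi_k(m) = zeta_4^(k*m), zeta_4 = exp(2*pi*i/4)):
  irrep \ class  {0} (size 1)  {1} (size 1)  {2} (size 1)  {3} (size 1)
  chi_0          1             1             1             1           
  chi_1          1             I             -1            -I          
  chi_2          1             -1            1             -1          
  chi_3          1             -I            -1            I           

Spot check: chi_1(2) = zeta_4^(1*2) = zeta_4^2 = -1.

Proof sketch: Z/4Z is abelian, so all 4 irreducible complex representations are 1-dimensional. They are given by chi_k(m) = zeta_4^(k*m) for k = 0,...,3. Row orthogonality: sum_m chi_k(m) conj(chi_l(m)) = 4 * [k = l].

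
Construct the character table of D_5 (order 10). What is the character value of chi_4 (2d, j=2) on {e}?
Conjugacy classes: {e} of size 1, {r^1, r^4} of size 2, {r^2, r^3} of size 2, {s, sr, ..., sr^4} of size 5.
Character table:
  irrep \ class              {e} (size 1)  {r^1, r^4} (size 2)  {r^2, r^3} (size 2)  {s, sr, ..., sr^4} (size 5)
  chi_1 (triv)               1             1                    1                    1                          
  chi_2 (sign: r->1, s->-1)  1             1                    1                    -1                         
  chi_3 (2d, j=1)            2             -1/2 + sqrt(5)/2     -sqrt(5)/2 - 1/2     0                          
  chi_4 (2d, j=2)            2             -sqrt(5)/2 - 1/2     -1/2 + sqrt(5)/2     0                          

Spot check: chi_4 (2d, j=2) on {e} = 2.

Details: D_5 has order 2*5 = 10 with 4 conjugacy classes, hence 4 irreducibles. Sum of squared dims 1 + 1 + 4 + 4 = 10 = |G|. Linear characters come from the abelianisation; the 2-dimensional irreps have character r^k -> 2*cos(2*pi*j*k/5), reflections -> 0.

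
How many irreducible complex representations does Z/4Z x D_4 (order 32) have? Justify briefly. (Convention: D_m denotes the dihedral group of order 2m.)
20

Working: The number of irreducible complex representations of a finite group equals its number of conjugacy classes. For a direct product, #classes(G x H) = #classes(G) * #classes(H). Z/4Z has 4 classes (abelian), D_4 has 5 classes, so 4 * 5 = 20, so Z/4Z x D_4 (order 32) has exactly 20 irreducible complex representations.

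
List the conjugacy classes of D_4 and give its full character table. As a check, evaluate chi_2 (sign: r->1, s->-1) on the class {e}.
Conjugacy classes: {e} of size 1, {r^2} of size 1, {r^1, r^3} of size 2, {s, sr^2, ...} of size 2, {sr, sr^3, ...} of size 2.
Character table:
  irrep \ class              {e} (size 1)  {r^2} (size 1)  {r^1, r^3} (size 2)  {s, sr^2, ...} (size 2)  {sr, sr^3, ...} (size 2)
  chi_1 (triv)               1             1               1                    1                        1                       
  chi_2 (sign: r->1, s->-1)  1             1               1                    -1                       -1                      
  chi_3 (r->-1, s->1)        1             1               -1                   1                        -1                      
  chi_4 (r->-1, s->-1)       1             1               -1                   -1                       1                       
  chi_5 (2d, j=1)            2             -2              0                    0                        0                       

Spot check: chi_2 (sign: r->1, s->-1) on {e} = 1.

Argument: D_4 has order 2*4 = 8 with 5 conjugacy classes, hence 5 irreducibles. Sum of squared dims 1 + 1 + 1 + 1 + 4 = 8 = |G|. Linear characters come from the abelianisation; the 2-dimensional irreps have character r^k -> 2*cos(2*pi*j*k/4), reflections -> 0.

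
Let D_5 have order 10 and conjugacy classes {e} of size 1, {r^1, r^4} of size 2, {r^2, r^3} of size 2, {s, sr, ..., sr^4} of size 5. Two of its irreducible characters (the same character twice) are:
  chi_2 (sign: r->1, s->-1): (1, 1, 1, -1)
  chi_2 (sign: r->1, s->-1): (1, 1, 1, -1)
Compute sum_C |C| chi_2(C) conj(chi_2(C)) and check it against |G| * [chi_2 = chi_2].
Sum = 10 = |G| = 10; so <chi_2, chi_2> = 1 (norm-1 confirms irreducibility).

Justification: Compute term by term over conjugacy classes (|C| * chi_2(C) * conj(chi_2(C))):
  1*(1)*conj(1) + 2*(1)*conj(1) + 2*(1)*conj(1) + 5*(-1)*conj(-1)
  = (1) + (2) + (2) + (5)
  = 10.
Dividing by |G| = 10 gives 10/10 = 1, matching the row-orthogonality relation <chi_2, chi_2> = [chi_2 = chi_2].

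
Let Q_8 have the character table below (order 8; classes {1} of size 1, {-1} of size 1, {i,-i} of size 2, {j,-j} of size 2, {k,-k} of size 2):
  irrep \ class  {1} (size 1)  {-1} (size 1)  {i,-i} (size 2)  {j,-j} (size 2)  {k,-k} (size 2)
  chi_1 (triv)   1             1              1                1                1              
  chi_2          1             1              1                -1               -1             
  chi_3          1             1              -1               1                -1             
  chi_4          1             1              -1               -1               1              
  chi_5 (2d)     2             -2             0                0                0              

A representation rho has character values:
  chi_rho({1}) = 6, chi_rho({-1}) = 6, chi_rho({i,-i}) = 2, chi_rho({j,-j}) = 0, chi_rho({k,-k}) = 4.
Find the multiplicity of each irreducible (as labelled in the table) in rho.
Multiplicities: chi_1: 3, chi_2: 1, chi_3: 0, chi_4: 2, chi_5: 0.

Working: Use <chi_rho, chi> = (1/|G|) sum_C |C| * chi_rho(C) * conj(chi(C)) with |G| = 8 for each irreducible chi in the table:
  <chi_rho, chi_1> = (1/8)[1*(6)*conj(1) + 1*(6)*conj(1) + 2*(2)*conj(1) + 2*(0)*conj(1) + 2*(4)*conj(1)]
      = (1/8)[(6) + (6) + (4) + (0) + (8)] = 24/8 = 3
  <chi_rho, chi_2> = (1/8)[1*(6)*conj(1) + 1*(6)*conj(1) + 2*(2)*conj(1) + 2*(0)*conj(-1) + 2*(4)*conj(-1)]
      = (1/8)[(6) + (6) + (4) + (0) + (-8)] = 8/8 = 1
  <chi_rho, chi_3> = (1/8)[1*(6)*conj(1) + 1*(6)*conj(1) + 2*(2)*conj(-1) + 2*(0)*conj(1) + 2*(4)*conj(-1)]
      = (1/8)[(6) + (6) + (-4) + (0) + (-8)] = 0/8 = 0
  <chi_rho, chi_4> = (1/8)[1*(6)*conj(1) + 1*(6)*conj(1) + 2*(2)*conj(-1) + 2*(0)*conj(-1) + 2*(4)*conj(1)]
      = (1/8)[(6) + (6) + (-4) + (0) + (8)] = 16/8 = 2
  <chi_rho, chi_5> = (1/8)[1*(6)*conj(2) + 1*(6)*conj(-2) + 2*(2)*conj(0) + 2*(0)*conj(0) + 2*(4)*conj(0)]
      = (1/8)[(12) + (-12) + (0) + (0) + (0)] = 0/8 = 0
Dimension check: dim(rho) = sum (mult * dim) = 3*1 + 1*1 + 0*1 + 2*1 + 0*2 = 6 = chi_rho(e) = 6.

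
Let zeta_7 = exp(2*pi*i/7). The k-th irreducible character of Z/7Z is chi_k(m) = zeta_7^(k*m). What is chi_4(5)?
chi_4(5) = zeta_7^20 = exp(-2*I*pi/7)

chi_4(5) = zeta_7^(4*5) = zeta_7^20. Since zeta_7^7 = 1, this equals zeta_7^6 = exp(2*pi*i*6/7) = exp(-2*I*pi/7).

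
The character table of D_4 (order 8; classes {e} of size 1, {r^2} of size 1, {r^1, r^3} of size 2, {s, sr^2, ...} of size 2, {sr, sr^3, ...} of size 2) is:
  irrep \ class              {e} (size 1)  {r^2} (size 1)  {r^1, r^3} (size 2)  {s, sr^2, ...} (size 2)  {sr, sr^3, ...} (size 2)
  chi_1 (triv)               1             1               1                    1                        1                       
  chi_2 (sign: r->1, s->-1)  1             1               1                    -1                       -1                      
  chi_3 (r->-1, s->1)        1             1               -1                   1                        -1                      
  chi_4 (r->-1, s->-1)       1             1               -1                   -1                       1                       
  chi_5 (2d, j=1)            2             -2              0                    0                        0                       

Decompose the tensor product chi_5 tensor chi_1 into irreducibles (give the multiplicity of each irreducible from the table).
chi_5 tensor chi_1 = chi_5 (all other irreducibles have multiplicity 0).

The character of a tensor product is the pointwise product (chi_5 * chi_1)(C) = chi_5(C) * chi_1(C):
  {e}: (2)*(1), {r^2}: (-2)*(1), {r^1, r^3}: (0)*(1), {s, sr^2, ...}: (0)*(1), {sr, sr^3, ...}: (0)*(1)
so (chi_5 * chi_1) takes values
  {e} -> 2, {r^2} -> -2, {r^1, r^3} -> 0, {s, sr^2, ...} -> 0, {sr, sr^3, ...} -> 0.
Now take the inner product of this character with each irreducible chi from the table, <chi_5*chi_1, chi> = (1/8) sum_C |C| (chi_5*chi_1)(C) conj(chi(C)):
  <chi_5*chi_1, chi_1> = (1/8)[1*(2)*conj(1) + 1*(-2)*conj(1) + 2*(0)*conj(1) + 2*(0)*conj(1) + 2*(0)*conj(1)]
      = (1/8)[(2) + (-2) + (0) + (0) + (0)] = 0/8 = 0
  <chi_5*chi_1, chi_2> = (1/8)[1*(2)*conj(1) + 1*(-2)*conj(1) + 2*(0)*conj(1) + 2*(0)*conj(-1) + 2*(0)*conj(-1)]
      = (1/8)[(2) + (-2) + (0) + (0) + (0)] = 0/8 = 0
  <chi_5*chi_1, chi_3> = (1/8)[1*(2)*conj(1) + 1*(-2)*conj(1) + 2*(0)*conj(-1) + 2*(0)*conj(1) + 2*(0)*conj(-1)]
      = (1/8)[(2) + (-2) + (0) + (0) + (0)] = 0/8 = 0
  <chi_5*chi_1, chi_4> = (1/8)[1*(2)*conj(1) + 1*(-2)*conj(1) + 2*(0)*conj(-1) + 2*(0)*conj(-1) + 2*(0)*conj(1)]
      = (1/8)[(2) + (-2) + (0) + (0) + (0)] = 0/8 = 0
  <chi_5*chi_1, chi_5> = (1/8)[1*(2)*conj(2) + 1*(-2)*conj(-2) + 2*(0)*conj(0) + 2*(0)*conj(0) + 2*(0)*conj(0)]
      = (1/8)[(4) + (4) + (0) + (0) + (0)] = 8/8 = 1
Hence the multiplicities are chi_5: 1. Dimension check: dim(chi_5)*dim(chi_1) = 2*1 = 2 and sum (mult * dim) = 1*2 = 2.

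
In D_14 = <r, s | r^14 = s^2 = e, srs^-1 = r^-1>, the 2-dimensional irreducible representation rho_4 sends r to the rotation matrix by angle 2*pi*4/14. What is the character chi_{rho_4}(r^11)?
chi_{rho_4}(r^11) = 2*cos(2*pi*4*11/14) = 2*cos(44*pi/7)

Explanation: rho_4(r^11) is rotation by angle 2*pi*4*11/14, whose trace is 2*cos(2*pi*4*11/14) = 2*cos(44*pi/7).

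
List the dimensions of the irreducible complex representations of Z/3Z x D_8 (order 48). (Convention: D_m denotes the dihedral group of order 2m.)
Dimensions: 1, 1, 1, 1, 1, 1, 1, 1, 1, 1, 1, 1, 2, 2, 2, 2, 2, 2, 2, 2, 2

Solution. There are 21 irreducibles (= number of conjugacy classes). Their dimensions d_i satisfy sum d_i^2 = |G| = 48: 1 + 1 + 1 + 1 + 1 + 1 + 1 + 1 + 1 + 1 + 1 + 1 + 4 + 4 + 4 + 4 + 4 + 4 + 4 + 4 + 4 = 48. (For the product with Z/3Z: each of the 3 1-dim characters of Z/3Z tensors with each irrep of D_8, giving 3 copies of each D_8-dimension.)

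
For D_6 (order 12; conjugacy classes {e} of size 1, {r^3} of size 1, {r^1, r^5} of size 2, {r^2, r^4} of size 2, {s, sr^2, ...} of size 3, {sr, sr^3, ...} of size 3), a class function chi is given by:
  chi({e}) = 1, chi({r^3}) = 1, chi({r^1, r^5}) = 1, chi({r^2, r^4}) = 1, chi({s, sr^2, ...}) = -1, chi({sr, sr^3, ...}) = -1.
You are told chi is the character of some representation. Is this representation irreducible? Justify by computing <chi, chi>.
Irreducible: <chi, chi> = 1.

Reasoning: <chi, chi> = (1/|G|) sum_C |C| * |chi(C)|^2 = (1/12)[1*|1|^2 + 1*|1|^2 + 2*|1|^2 + 2*|1|^2 + 3*|-1|^2 + 3*|-1|^2]
  = (1/12)[(1) + (1) + (2) + (2) + (3) + (3)] = 12/12 = 1.
A character is irreducible iff <chi, chi> = 1, so this representation is irreducible.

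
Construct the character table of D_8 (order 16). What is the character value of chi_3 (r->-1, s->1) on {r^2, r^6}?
Conjugacy classes: {e} of size 1, {r^4} of size 1, {r^1, r^7} of size 2, {r^2, r^6} of size 2, {r^3, r^5} of size 2, {s, sr^2, ...} of size 4, {sr, sr^3, ...} of size 4.
Character table:
  irrep \ class              {e} (size 1)  {r^4} (size 1)  {r^1, r^7} (size 2)  {r^2, r^6} (size 2)  {r^3, r^5} (size 2)  {s, sr^2, ...} (size 4)  {sr, sr^3, ...} (size 4)
  chi_1 (triv)               1             1               1                    1                    1                    1                        1                       
  chi_2 (sign: r->1, s->-1)  1             1               1                    1                    1                    -1                       -1                      
  chi_3 (r->-1, s->1)        1             1               -1                   1                    -1                   1                        -1                      
  chi_4 (r->-1, s->-1)       1             1               -1                   1                    -1                   -1                       1                       
  chi_5 (2d, j=1)            2             -2              sqrt(2)              0                    -sqrt(2)             0                        0                       
  chi_6 (2d, j=2)            2             2               0                    -2                   0                    0                        0                       
  chi_7 (2d, j=3)            2             -2              -sqrt(2)             0                    sqrt(2)              0                        0                       

Spot check: chi_3 (r->-1, s->1) on {r^2, r^6} = 1.

Justification: D_8 has order 2*8 = 16 with 7 conjugacy classes, hence 7 irreducibles. Sum of squared dims 1 + 1 + 1 + 1 + 4 + 4 + 4 = 16 = |G|. Linear characters come from the abelianisation; the 2-dimensional irreps have character r^k -> 2*cos(2*pi*j*k/8), reflections -> 0.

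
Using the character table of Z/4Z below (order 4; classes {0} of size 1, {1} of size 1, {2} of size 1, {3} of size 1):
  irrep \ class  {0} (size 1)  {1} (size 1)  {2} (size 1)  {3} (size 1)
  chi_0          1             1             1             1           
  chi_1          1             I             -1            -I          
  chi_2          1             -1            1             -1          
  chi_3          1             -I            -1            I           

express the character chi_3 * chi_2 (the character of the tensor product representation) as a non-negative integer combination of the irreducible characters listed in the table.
chi_3 tensor chi_2 = chi_1 (all other irreducibles have multiplicity 0).

Solution. The character of a tensor product is the pointwise product (chi_3 * chi_2)(C) = chi_3(C) * chi_2(C):
  {0}: (1)*(1), {1}: (-I)*(-1), {2}: (-1)*(1), {3}: (I)*(-1)
so (chi_3 * chi_2) takes values
  {0} -> 1, {1} -> I, {2} -> -1, {3} -> -I.
Now take the inner product of this character with each irreducible chi from the table, <chi_3*chi_2, chi> = (1/4) sum_C |C| (chi_3*chi_2)(C) conj(chi(C)):
  <chi_3*chi_2, chi_0> = (1/4)[1*(1)*conj(1) + 1*(I)*conj(1) + 1*(-1)*conj(1) + 1*(-I)*conj(1)]
      = (1/4)[(1) + (I) + (-1) + (-I)] = 0/4 = 0
  <chi_3*chi_2, chi_1> = (1/4)[1*(1)*conj(1) + 1*(I)*conj(I) + 1*(-1)*conj(-1) + 1*(-I)*conj(-I)]
      = (1/4)[(1) + (1) + (1) + (1)] = 4/4 = 1
  <chi_3*chi_2, chi_2> = (1/4)[1*(1)*conj(1) + 1*(I)*conj(-1) + 1*(-1)*conj(1) + 1*(-I)*conj(-1)]
      = (1/4)[(1) + (-I) + (-1) + (I)] = 0/4 = 0
  <chi_3*chi_2, chi_3> = (1/4)[1*(1)*conj(1) + 1*(I)*conj(-I) + 1*(-1)*conj(-1) + 1*(-I)*conj(I)]
      = (1/4)[(1) + (-1) + (1) + (-1)] = 0/4 = 0
(Exp terms are combined using exp(i*s)*conj(exp(i*t)) = exp(i*(s-t)), and sums of them are collapsed using the identity that for every m > 1 the m distinct m-th roots of unity sum to 0, e.g. 1 + exp(2*I*pi/3) + exp(-2*I*pi/3) = 0.)
Hence the multiplicities are chi_1: 1. Dimension check: dim(chi_3)*dim(chi_2) = 1*1 = 1 and sum (mult * dim) = 1*1 = 1.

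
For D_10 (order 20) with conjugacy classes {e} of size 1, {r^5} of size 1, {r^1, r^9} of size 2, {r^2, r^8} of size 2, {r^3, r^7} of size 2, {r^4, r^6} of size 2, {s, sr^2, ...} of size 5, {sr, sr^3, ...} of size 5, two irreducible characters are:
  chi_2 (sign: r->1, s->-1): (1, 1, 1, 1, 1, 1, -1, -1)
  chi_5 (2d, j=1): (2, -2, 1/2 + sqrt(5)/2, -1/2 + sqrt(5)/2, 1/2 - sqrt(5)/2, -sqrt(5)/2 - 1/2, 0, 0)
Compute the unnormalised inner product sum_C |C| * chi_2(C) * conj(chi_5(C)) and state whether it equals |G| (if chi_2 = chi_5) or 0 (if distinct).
Sum = 0; so <chi_2, chi_5> = 0 (distinct irreducibles are orthogonal).

Derivation: Compute term by term over conjugacy classes (|C| * chi_2(C) * conj(chi_5(C))):
  1*(1)*conj(2) + 1*(1)*conj(-2) + 2*(1)*conj(1/2 + sqrt(5)/2) + 2*(1)*conj(-1/2 + sqrt(5)/2) + 2*(1)*conj(1/2 - sqrt(5)/2) + 2*(1)*conj(-sqrt(5)/2 - 1/2) + 5*(-1)*conj(0) + 5*(-1)*conj(0)
  = (2) + (-2) + (1 + sqrt(5)) + (-1 + sqrt(5)) + (1 - sqrt(5)) + (-sqrt(5) - 1) + (0) + (0)
  = 0.
Dividing by |G| = 20 gives 0/20 = 0, matching the row-orthogonality relation <chi_2, chi_5> = [chi_2 = chi_5].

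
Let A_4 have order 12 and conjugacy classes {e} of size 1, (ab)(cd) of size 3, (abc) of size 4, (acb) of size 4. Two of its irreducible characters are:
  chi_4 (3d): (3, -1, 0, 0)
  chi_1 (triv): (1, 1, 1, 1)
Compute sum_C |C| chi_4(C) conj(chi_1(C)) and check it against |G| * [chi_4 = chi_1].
Sum = 0; so <chi_4, chi_1> = 0 (distinct irreducibles are orthogonal).

Details: Compute term by term over conjugacy classes (|C| * chi_4(C) * conj(chi_1(C))):
  1*(3)*conj(1) + 3*(-1)*conj(1) + 4*(0)*conj(1) + 4*(0)*conj(1)
  = (3) + (-3) + (0) + (0)
  = 0.
(Exp terms are combined using exp(i*s)*conj(exp(i*t)) = exp(i*(s-t)), and sums of them are collapsed using the identity that for every m > 1 the m distinct m-th roots of unity sum to 0, e.g. 1 + exp(2*I*pi/3) + exp(-2*I*pi/3) = 0.)
Dividing by |G| = 12 gives 0/12 = 0, matching the row-orthogonality relation <chi_4, chi_1> = [chi_4 = chi_1].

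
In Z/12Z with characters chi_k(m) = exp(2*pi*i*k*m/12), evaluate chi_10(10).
chi_10(10) = zeta_12^100 = exp(2*I*pi/3)

chi_10(10) = zeta_12^(10*10) = zeta_12^100. Since zeta_12^12 = 1, this equals zeta_12^4 = exp(2*pi*i*4/12) = exp(2*I*pi/3).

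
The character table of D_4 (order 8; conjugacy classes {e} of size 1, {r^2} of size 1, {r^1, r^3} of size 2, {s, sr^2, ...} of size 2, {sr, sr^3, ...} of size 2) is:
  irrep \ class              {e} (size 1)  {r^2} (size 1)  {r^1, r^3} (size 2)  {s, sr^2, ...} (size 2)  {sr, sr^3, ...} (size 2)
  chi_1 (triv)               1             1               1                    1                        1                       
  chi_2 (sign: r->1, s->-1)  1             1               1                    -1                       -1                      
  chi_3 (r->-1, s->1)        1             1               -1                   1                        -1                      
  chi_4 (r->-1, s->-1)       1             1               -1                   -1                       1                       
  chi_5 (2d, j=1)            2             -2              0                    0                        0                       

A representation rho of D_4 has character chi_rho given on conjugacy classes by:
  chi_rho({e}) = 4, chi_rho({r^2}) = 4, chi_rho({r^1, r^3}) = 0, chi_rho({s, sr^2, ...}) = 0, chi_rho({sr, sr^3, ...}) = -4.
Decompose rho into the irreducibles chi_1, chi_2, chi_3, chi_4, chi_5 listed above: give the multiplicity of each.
Multiplicities: chi_1: 0, chi_2: 2, chi_3: 2, chi_4: 0, chi_5: 0.

Derivation: Use <chi_rho, chi> = (1/|G|) sum_C |C| * chi_rho(C) * conj(chi(C)) with |G| = 8 for each irreducible chi in the table:
  <chi_rho, chi_1> = (1/8)[1*(4)*conj(1) + 1*(4)*conj(1) + 2*(0)*conj(1) + 2*(0)*conj(1) + 2*(-4)*conj(1)]
      = (1/8)[(4) + (4) + (0) + (0) + (-8)] = 0/8 = 0
  <chi_rho, chi_2> = (1/8)[1*(4)*conj(1) + 1*(4)*conj(1) + 2*(0)*conj(1) + 2*(0)*conj(-1) + 2*(-4)*conj(-1)]
      = (1/8)[(4) + (4) + (0) + (0) + (8)] = 16/8 = 2
  <chi_rho, chi_3> = (1/8)[1*(4)*conj(1) + 1*(4)*conj(1) + 2*(0)*conj(-1) + 2*(0)*conj(1) + 2*(-4)*conj(-1)]
      = (1/8)[(4) + (4) + (0) + (0) + (8)] = 16/8 = 2
  <chi_rho, chi_4> = (1/8)[1*(4)*conj(1) + 1*(4)*conj(1) + 2*(0)*conj(-1) + 2*(0)*conj(-1) + 2*(-4)*conj(1)]
      = (1/8)[(4) + (4) + (0) + (0) + (-8)] = 0/8 = 0
  <chi_rho, chi_5> = (1/8)[1*(4)*conj(2) + 1*(4)*conj(-2) + 2*(0)*conj(0) + 2*(0)*conj(0) + 2*(-4)*conj(0)]
      = (1/8)[(8) + (-8) + (0) + (0) + (0)] = 0/8 = 0
Dimension check: dim(rho) = sum (mult * dim) = 0*1 + 2*1 + 2*1 + 0*1 + 0*2 = 4 = chi_rho(e) = 4.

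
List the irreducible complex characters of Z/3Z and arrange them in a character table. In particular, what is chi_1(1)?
Character table of Z/3Z (irreps indexed chi_0,...,chi_2 with chi_k(m) = zeta_3^(k*m), zeta_3 = exp(2*pi*i/3)):
  irrep \ class  {0} (size 1)  {1} (size 1)    {2} (size 1)  
  chi_0          1             1               1             
  chi_1          1             exp(2*I*pi/3)   exp(-2*I*pi/3)
  chi_2          1             exp(-2*I*pi/3)  exp(2*I*pi/3) 

Spot check: chi_1(1) = zeta_3^(1*1) = zeta_3^1 = exp(2*I*pi/3).

Details: Z/3Z is abelian, so all 3 irreducible complex representations are 1-dimensional. They are given by chi_k(m) = zeta_3^(k*m) for k = 0,...,2. Row orthogonality: sum_m chi_k(m) conj(chi_l(m)) = 3 * [k = l].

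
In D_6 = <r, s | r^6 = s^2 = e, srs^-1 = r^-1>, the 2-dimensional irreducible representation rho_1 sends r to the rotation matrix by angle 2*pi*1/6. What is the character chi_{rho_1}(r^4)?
chi_{rho_1}(r^4) = 2*cos(2*pi*1*4/6) = -1

rho_1(r^4) is rotation by angle 2*pi*1*4/6, whose trace is 2*cos(2*pi*1*4/6) = -1.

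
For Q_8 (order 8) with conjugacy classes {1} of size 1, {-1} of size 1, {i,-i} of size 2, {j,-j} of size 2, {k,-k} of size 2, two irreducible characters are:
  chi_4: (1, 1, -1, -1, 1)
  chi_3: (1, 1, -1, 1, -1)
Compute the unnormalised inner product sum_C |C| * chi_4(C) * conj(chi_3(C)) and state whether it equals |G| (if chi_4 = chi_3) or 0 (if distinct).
Sum = 0; so <chi_4, chi_3> = 0 (distinct irreducibles are orthogonal).

Explanation: Compute term by term over conjugacy classes (|C| * chi_4(C) * conj(chi_3(C))):
  1*(1)*conj(1) + 1*(1)*conj(1) + 2*(-1)*conj(-1) + 2*(-1)*conj(1) + 2*(1)*conj(-1)
  = (1) + (1) + (2) + (-2) + (-2)
  = 0.
Dividing by |G| = 8 gives 0/8 = 0, matching the row-orthogonality relation <chi_4, chi_3> = [chi_4 = chi_3].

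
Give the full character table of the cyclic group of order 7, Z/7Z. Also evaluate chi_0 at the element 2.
Character table of Z/7Z (irreps indexed chi_0,...,chi_6 with chi_k(m) = zeta_7^(k*m), zeta_7 = exp(2*pi*i/7)):
  irrep \ class  {0} (size 1)  {1} (size 1)    {2} (size 1)    {3} (size 1)    {4} (size 1)    {5} (size 1)    {6} (size 1)  
  chi_0          1             1               1               1               1               1               1             
  chi_1          1             exp(2*I*pi/7)   exp(4*I*pi/7)   exp(6*I*pi/7)   exp(-6*I*pi/7)  exp(-4*I*pi/7)  exp(-2*I*pi/7)
  chi_2          1             exp(4*I*pi/7)   exp(-6*I*pi/7)  exp(-2*I*pi/7)  exp(2*I*pi/7)   exp(6*I*pi/7)   exp(-4*I*pi/7)
  chi_3          1             exp(6*I*pi/7)   exp(-2*I*pi/7)  exp(4*I*pi/7)   exp(-4*I*pi/7)  exp(2*I*pi/7)   exp(-6*I*pi/7)
  chi_4          1             exp(-6*I*pi/7)  exp(2*I*pi/7)   exp(-4*I*pi/7)  exp(4*I*pi/7)   exp(-2*I*pi/7)  exp(6*I*pi/7) 
  chi_5          1             exp(-4*I*pi/7)  exp(6*I*pi/7)   exp(2*I*pi/7)   exp(-2*I*pi/7)  exp(-6*I*pi/7)  exp(4*I*pi/7) 
  chi_6          1             exp(-2*I*pi/7)  exp(-4*I*pi/7)  exp(-6*I*pi/7)  exp(6*I*pi/7)   exp(4*I*pi/7)   exp(2*I*pi/7) 

Spot check: chi_0(2) = zeta_7^(0*2) = zeta_7^0 = 1.

Details: Z/7Z is abelian, so all 7 irreducible complex representations are 1-dimensional. They are given by chi_k(m) = zeta_7^(k*m) for k = 0,...,6. Row orthogonality: sum_m chi_k(m) conj(chi_l(m)) = 7 * [k = l].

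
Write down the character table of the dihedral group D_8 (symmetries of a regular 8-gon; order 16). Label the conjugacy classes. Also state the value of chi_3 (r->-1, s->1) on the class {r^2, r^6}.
Conjugacy classes: {e} of size 1, {r^4} of size 1, {r^1, r^7} of size 2, {r^2, r^6} of size 2, {r^3, r^5} of size 2, {s, sr^2, ...} of size 4, {sr, sr^3, ...} of size 4.
Character table:
  irrep \ class              {e} (size 1)  {r^4} (size 1)  {r^1, r^7} (size 2)  {r^2, r^6} (size 2)  {r^3, r^5} (size 2)  {s, sr^2, ...} (size 4)  {sr, sr^3, ...} (size 4)
  chi_1 (triv)               1             1               1                    1                    1                    1                        1                       
  chi_2 (sign: r->1, s->-1)  1             1               1                    1                    1                    -1                       -1                      
  chi_3 (r->-1, s->1)        1             1               -1                   1                    -1                   1                        -1                      
  chi_4 (r->-1, s->-1)       1             1               -1                   1                    -1                   -1                       1                       
  chi_5 (2d, j=1)            2             -2              sqrt(2)              0                    -sqrt(2)             0                        0                       
  chi_6 (2d, j=2)            2             2               0                    -2                   0                    0                        0                       
  chi_7 (2d, j=3)            2             -2              -sqrt(2)             0                    sqrt(2)              0                        0                       

Spot check: chi_3 (r->-1, s->1) on {r^2, r^6} = 1.

Details: D_8 has order 2*8 = 16 with 7 conjugacy classes, hence 7 irreducibles. Sum of squared dims 1 + 1 + 1 + 1 + 4 + 4 + 4 = 16 = |G|. Linear characters come from the abelianisation; the 2-dimensional irreps have character r^k -> 2*cos(2*pi*j*k/8), reflections -> 0.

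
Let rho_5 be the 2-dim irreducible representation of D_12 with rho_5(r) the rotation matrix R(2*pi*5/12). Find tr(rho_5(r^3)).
chi_{rho_5}(r^3) = 2*cos(2*pi*5*3/12) = 0

Explanation: rho_5(r^3) is rotation by angle 2*pi*5*3/12, whose trace is 2*cos(2*pi*5*3/12) = 0.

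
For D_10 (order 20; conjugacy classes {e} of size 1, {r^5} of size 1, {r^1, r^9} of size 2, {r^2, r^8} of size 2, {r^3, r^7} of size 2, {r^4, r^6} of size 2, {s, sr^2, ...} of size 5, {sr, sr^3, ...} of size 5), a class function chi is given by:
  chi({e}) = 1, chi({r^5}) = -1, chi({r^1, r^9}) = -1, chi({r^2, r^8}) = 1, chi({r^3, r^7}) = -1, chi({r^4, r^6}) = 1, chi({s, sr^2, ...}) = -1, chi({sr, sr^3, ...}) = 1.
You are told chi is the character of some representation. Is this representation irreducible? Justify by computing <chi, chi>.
Irreducible: <chi, chi> = 1.

Proof sketch: <chi, chi> = (1/|G|) sum_C |C| * |chi(C)|^2 = (1/20)[1*|1|^2 + 1*|-1|^2 + 2*|-1|^2 + 2*|1|^2 + 2*|-1|^2 + 2*|1|^2 + 5*|-1|^2 + 5*|1|^2]
  = (1/20)[(1) + (1) + (2) + (2) + (2) + (2) + (5) + (5)] = 20/20 = 1.
A character is irreducible iff <chi, chi> = 1, so this representation is irreducible.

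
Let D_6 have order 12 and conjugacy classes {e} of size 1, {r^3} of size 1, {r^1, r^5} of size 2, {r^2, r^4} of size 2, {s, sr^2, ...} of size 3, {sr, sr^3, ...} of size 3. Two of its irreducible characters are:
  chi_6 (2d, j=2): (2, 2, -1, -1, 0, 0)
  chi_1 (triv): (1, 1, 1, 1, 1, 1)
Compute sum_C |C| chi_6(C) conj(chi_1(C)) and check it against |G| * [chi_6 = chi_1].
Sum = 0; so <chi_6, chi_1> = 0 (distinct irreducibles are orthogonal).

Details: Compute term by term over conjugacy classes (|C| * chi_6(C) * conj(chi_1(C))):
  1*(2)*conj(1) + 1*(2)*conj(1) + 2*(-1)*conj(1) + 2*(-1)*conj(1) + 3*(0)*conj(1) + 3*(0)*conj(1)
  = (2) + (2) + (-2) + (-2) + (0) + (0)
  = 0.
Dividing by |G| = 12 gives 0/12 = 0, matching the row-orthogonality relation <chi_6, chi_1> = [chi_6 = chi_1].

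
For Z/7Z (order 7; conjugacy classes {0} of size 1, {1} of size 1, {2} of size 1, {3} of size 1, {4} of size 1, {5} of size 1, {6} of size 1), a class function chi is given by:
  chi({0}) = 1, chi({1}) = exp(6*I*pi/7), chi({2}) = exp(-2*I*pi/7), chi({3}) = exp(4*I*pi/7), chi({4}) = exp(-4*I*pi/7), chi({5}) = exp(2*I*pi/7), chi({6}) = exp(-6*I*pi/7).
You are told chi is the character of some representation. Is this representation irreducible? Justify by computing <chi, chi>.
Irreducible: <chi, chi> = 1.

Why: <chi, chi> = (1/|G|) sum_C |C| * |chi(C)|^2 = (1/7)[1*|1|^2 + 1*|exp(6*I*pi/7)|^2 + 1*|exp(-2*I*pi/7)|^2 + 1*|exp(4*I*pi/7)|^2 + 1*|exp(-4*I*pi/7)|^2 + 1*|exp(2*I*pi/7)|^2 + 1*|exp(-6*I*pi/7)|^2]
  = (1/7)[(1) + (1) + (1) + (1) + (1) + (1) + (1)] = 7/7 = 1.
(Exp terms are combined using exp(i*s)*conj(exp(i*t)) = exp(i*(s-t)), and sums of them are collapsed using the identity that for every m > 1 the m distinct m-th roots of unity sum to 0, e.g. 1 + exp(2*I*pi/3) + exp(-2*I*pi/3) = 0.)
A character is irreducible iff <chi, chi> = 1, so this representation is irreducible.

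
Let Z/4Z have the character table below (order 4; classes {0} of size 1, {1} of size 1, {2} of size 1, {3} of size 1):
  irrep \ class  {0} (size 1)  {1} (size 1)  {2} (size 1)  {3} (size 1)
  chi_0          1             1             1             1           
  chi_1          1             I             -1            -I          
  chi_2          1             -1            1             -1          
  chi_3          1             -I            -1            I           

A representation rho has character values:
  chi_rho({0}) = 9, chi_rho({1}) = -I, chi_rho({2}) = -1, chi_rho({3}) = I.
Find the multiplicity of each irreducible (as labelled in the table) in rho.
Multiplicities: chi_0: 2, chi_1: 2, chi_2: 2, chi_3: 3.

Details: Use <chi_rho, chi> = (1/|G|) sum_C |C| * chi_rho(C) * conj(chi(C)) with |G| = 4 for each irreducible chi in the table:
  <chi_rho, chi_0> = (1/4)[1*(9)*conj(1) + 1*(-I)*conj(1) + 1*(-1)*conj(1) + 1*(I)*conj(1)]
      = (1/4)[(9) + (-I) + (-1) + (I)] = 8/4 = 2
  <chi_rho, chi_1> = (1/4)[1*(9)*conj(1) + 1*(-I)*conj(I) + 1*(-1)*conj(-1) + 1*(I)*conj(-I)]
      = (1/4)[(9) + (-1) + (1) + (-1)] = 8/4 = 2
  <chi_rho, chi_2> = (1/4)[1*(9)*conj(1) + 1*(-I)*conj(-1) + 1*(-1)*conj(1) + 1*(I)*conj(-1)]
      = (1/4)[(9) + (I) + (-1) + (-I)] = 8/4 = 2
  <chi_rho, chi_3> = (1/4)[1*(9)*conj(1) + 1*(-I)*conj(-I) + 1*(-1)*conj(-1) + 1*(I)*conj(I)]
      = (1/4)[(9) + (1) + (1) + (1)] = 12/4 = 3
(Exp terms are combined using exp(i*s)*conj(exp(i*t)) = exp(i*(s-t)), and sums of them are collapsed using the identity that for every m > 1 the m distinct m-th roots of unity sum to 0, e.g. 1 + exp(2*I*pi/3) + exp(-2*I*pi/3) = 0.)
Dimension check: dim(rho) = sum (mult * dim) = 2*1 + 2*1 + 2*1 + 3*1 = 9 = chi_rho(e) = 9.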